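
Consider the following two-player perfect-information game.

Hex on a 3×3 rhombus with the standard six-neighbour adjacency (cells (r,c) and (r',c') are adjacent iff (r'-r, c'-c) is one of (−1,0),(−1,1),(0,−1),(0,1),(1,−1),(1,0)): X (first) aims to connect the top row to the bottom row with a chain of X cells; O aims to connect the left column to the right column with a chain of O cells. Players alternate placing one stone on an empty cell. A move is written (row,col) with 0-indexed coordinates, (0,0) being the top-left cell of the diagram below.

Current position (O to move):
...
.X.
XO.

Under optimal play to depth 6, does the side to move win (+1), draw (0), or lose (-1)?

[.../.X./XO.] O move#1: (0,0):-1/O../.X./XO.*, (0,1):-1/.O./.X./XO., (0,2):-1/..O/.X./XO., (1,0):-1/.../OX./XO., (1,2):-1/.../.XO/XO., (2,2):-1/.../.X./XOO
[O../.X./XO.] X move#2: (0,1):+1/OX./.X./XO.*, (0,2):+1/O.X/.X./XO., (1,0):+1/O../XX./XO., (1,2):+1/O../.XX/XO., (2,2):+1/O../.X./XOX
[OX./.X./XO.] end (terminal -1, O#3); searched .../.X./XO. to 6

value(.../.X./XO., O) = -1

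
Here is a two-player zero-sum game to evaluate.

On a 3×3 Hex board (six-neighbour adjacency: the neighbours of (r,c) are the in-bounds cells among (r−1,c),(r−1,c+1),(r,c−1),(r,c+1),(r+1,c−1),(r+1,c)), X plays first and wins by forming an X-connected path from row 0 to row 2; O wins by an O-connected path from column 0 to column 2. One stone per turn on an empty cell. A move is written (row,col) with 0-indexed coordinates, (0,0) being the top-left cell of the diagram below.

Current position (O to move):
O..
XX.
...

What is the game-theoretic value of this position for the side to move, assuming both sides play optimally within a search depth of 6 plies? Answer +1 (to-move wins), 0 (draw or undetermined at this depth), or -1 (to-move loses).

ply 1, O at O../XX./... | (0,1)=-1→OO./XX./...*; (0,2)=-1→O.O/XX./...; (1,2)=-1→O../XXO/...; (2,0)=-1→O../XX./O..; (2,1)=-1→O../XX./.O.; (2,2)=-1→O../XX./..O
ply 2, X at OO./XX./... | (0,2)=+1→OOX/XX./...*; (1,2)=-1→OO./XXX/...; (2,0)=-1→OO./XX./X..; (2,1)=-1→OO./XX./.X.; (2,2)=-1→OO./XX./..X
ply 3, O at OOX/XX./... | (1,2)=-1→OOX/XXO/...*; (2,0)=-1→OOX/XX./O..; (2,1)=-1→OOX/XX./.O.; (2,2)=-1→OOX/XX./..O
ply 4, X at OOX/XXO/... | (2,0)=+1→OOX/XXO/X..*; (2,1)=+1→OOX/XXO/.X.; (2,2)=+1→OOX/XXO/..X
ply 5: OOX/XXO/X.. is terminal -1 (O); from O../XX./... depth 6

value(O../XX./..., O) = -1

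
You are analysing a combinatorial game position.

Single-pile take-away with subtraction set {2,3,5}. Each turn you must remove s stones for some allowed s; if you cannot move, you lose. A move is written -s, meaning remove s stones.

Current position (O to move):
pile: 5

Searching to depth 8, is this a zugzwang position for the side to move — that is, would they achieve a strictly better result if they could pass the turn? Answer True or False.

ply 1, O at 5 | -2=-1→3; -3=-1→2; -5=+1→0*
ply 2: 0 is terminal -1 (X); from 5 depth 8
pass branch (X moves first from the same position):
  | ply 1, X at 5 | -2=-1→3; -3=-1→2; -5=+1→0*
  | ply 2: 0 is terminal -1 (O); from 5 depth 8
O moving scores +1; O passing scores -1

zugzwang(5, O) = False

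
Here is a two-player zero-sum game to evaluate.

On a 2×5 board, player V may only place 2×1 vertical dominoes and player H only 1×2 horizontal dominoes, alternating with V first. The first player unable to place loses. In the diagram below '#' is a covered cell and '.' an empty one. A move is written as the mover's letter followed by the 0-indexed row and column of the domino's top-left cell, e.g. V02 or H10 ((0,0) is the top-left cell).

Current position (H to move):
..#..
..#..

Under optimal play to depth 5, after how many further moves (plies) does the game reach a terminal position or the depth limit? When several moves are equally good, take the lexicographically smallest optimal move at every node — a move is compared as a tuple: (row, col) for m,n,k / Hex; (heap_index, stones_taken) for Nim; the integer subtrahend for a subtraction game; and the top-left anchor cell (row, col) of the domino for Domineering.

PV length from [..#../..#..]: 4 plies

[..#../..#..] H move#1: H00:-1/###../..#..*, H03:-1/..###/..#.., H10:-1/..#../###.., H13:-1/..#../..###
[###../..#..] V move#2: V03:+1/####./..##.*, V04:+1/###.#/..#.#
[####./..##.] H move#3: H10:-1/####./####.*
[####./####.] V move#4: V04:+1/#####/#####*
[#####/#####] end (terminal -1, H#5); searched ..#../..#.. to 5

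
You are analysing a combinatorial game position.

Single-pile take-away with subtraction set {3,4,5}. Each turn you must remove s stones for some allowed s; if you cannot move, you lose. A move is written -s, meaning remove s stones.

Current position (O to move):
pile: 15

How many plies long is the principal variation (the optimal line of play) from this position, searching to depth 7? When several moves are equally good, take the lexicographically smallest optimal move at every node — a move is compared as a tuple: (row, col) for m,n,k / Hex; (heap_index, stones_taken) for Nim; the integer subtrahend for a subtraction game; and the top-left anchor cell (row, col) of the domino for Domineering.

PV length from [15]: 3 plies

p1 O@[15]: -3[12]-1 -4[11]-1 -5[10]+1*
p2 X@[10]: -3[7]-1* -4[6]-1 -5[5]-1
p3 O@[7]: -3[4]-1 -4[3]-1 -5[2]+1*
p4 X@[2] terminal -1; root [15] d7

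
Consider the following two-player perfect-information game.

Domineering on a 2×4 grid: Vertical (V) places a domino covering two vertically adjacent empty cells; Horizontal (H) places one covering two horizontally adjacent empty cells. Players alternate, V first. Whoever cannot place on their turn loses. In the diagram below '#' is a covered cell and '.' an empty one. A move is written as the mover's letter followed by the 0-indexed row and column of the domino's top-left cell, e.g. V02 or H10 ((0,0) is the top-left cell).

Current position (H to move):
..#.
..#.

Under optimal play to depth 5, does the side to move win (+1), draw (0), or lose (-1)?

[..#./..#.] H move#1: H00:+1/###./..#.*, H10:+1/..#./###.
[###./..#.] V move#2: V03:-1/####/..##*
[####/..##] H move#3: H10:+1/####/####*
[####/####] end (terminal -1, V#4); searched ..#./..#. to 5

value(..#./..#., H) = +1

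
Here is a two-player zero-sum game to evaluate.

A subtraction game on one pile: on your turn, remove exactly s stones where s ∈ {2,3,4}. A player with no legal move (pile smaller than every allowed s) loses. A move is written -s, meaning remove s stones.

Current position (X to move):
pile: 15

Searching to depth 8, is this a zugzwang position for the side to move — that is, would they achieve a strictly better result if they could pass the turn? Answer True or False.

[15] X move#1: -2:+1/13*, -3:+1/12, -4:-1/11
[13] O move#2: -2:-1/11*, -3:-1/10, -4:-1/9
[11] X move#3: -2:-1/9, -3:-1/8, -4:+1/7*
[7] O move#4: -2:-1/5*, -3:-1/4, -4:-1/3
[5] X move#5: -2:-1/3, -3:-1/2, -4:+1/1*
[1] end (terminal -1, O#6); searched 15 to 8
if X skipped the turn, O would face:
~ [15] O move#1: -2:+1/13*, -3:+1/12, -4:-1/11
~ [13] X move#2: -2:-1/11*, -3:-1/10, -4:-1/9
~ [11] O move#3: -2:-1/9, -3:-1/8, -4:+1/7*
~ [7] X move#4: -2:-1/5*, -3:-1/4, -4:-1/3
~ [5] O move#5: -2:-1/3, -3:-1/2, -4:+1/1*
~ [1] end (terminal -1, X#6); searched 15 to 8
compare (X): move=+1 vs pass=-1

zugzwang(15, X) = False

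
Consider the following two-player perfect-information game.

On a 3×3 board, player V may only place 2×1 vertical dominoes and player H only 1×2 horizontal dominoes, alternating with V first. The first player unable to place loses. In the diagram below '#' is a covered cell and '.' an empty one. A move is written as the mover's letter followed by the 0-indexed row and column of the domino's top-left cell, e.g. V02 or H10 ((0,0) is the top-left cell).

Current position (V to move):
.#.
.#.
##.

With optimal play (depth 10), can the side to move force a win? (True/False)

V winning at [.#./.#./##.]: True

ply 1, V at .#./.#./##. | V00=+1→##./##./##.*; V02=+1→.##/.##/##.; V12=+1→.#./.##/###
ply 2: ##./##./##. is terminal -1 (H); from .#./.#./##. depth 10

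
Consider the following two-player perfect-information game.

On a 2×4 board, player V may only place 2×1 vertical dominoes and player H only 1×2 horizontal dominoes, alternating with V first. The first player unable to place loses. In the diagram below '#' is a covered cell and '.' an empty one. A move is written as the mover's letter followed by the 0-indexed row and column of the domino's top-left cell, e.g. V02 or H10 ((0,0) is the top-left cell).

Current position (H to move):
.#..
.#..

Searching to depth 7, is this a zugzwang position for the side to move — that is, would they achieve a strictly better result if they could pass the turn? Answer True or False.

zugzwang(.#../.#.., H) = False

p1 H@[.#../.#..]: H02[.###/.#..]+1* H12[.#../.###]+1
p2 V@[.###/.#..]: V00[####/##..]-1*
p3 H@[####/##..]: H12[####/####]+1*
p4 V@[####/####] terminal -1; root [.#../.#..] d7
pass branch (V moves first from the same position):
  | p1 V@[.#../.#..]: V00[##../##..]-1 V02[.##./.##.]+1* V03[.#.#/.#.#]+1
  | p2 H@[.##./.##.] terminal -1; root [.#../.#..] d7
H moving scores +1; H passing scores -1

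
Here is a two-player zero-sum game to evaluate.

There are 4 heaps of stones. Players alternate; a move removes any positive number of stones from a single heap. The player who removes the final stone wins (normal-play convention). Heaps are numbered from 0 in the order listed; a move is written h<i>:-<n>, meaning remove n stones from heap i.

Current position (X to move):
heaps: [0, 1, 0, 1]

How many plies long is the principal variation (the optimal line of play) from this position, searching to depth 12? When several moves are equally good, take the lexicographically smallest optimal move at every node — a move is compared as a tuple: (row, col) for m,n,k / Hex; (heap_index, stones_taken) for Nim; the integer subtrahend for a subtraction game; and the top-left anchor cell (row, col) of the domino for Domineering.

PV length from [(0,1,0,1)]: 2 plies

p1 X@[(0,1,0,1)]: h1:-1[(0,0,0,1)]-1* h3:-1[(0,1,0,0)]-1
p2 O@[(0,0,0,1)]: h3:-1[(0,0,0,0)]+1*
p3 X@[(0,0,0,0)] terminal -1; root [(0,1,0,1)] d12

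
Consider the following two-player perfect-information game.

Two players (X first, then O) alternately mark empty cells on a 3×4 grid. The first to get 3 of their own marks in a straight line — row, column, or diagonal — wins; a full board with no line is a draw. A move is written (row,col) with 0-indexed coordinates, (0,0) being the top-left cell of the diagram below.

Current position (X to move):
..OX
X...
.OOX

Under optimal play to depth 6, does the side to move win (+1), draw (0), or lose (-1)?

value(..OX/X.../.OOX, X) = +1

[..OX/X.../.OOX] X move#1: (0,0):-1/X.OX/X.../.OOX, (0,1):-1/.XOX/X.../.OOX, (1,1):-1/..OX/XX../.OOX, (1,2):-1/..OX/X.X./.OOX, (1,3):+1/..OX/X..X/.OOX*, (2,0):-1/..OX/X.../XOOX
[..OX/X..X/.OOX] end (terminal -1, O#2); searched ..OX/X.../.OOX to 6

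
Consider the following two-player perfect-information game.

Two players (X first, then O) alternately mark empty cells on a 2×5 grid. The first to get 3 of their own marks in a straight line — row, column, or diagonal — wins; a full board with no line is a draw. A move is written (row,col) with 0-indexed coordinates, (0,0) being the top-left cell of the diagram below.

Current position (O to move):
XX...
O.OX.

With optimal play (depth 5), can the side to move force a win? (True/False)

O winning at [XX.../O.OX.]: True

ply 1, O at XX.../O.OX. | (0,2)=+0→XXO../O.OX.; (0,3)=-1→XX.O./O.OX.; (0,4)=-1→XX..O/O.OX.; (1,1)=+1→XX.../OOOX.*; (1,4)=-1→XX.../O.OXO
ply 2: XX.../OOOX. is terminal -1 (X); from XX.../O.OX. depth 5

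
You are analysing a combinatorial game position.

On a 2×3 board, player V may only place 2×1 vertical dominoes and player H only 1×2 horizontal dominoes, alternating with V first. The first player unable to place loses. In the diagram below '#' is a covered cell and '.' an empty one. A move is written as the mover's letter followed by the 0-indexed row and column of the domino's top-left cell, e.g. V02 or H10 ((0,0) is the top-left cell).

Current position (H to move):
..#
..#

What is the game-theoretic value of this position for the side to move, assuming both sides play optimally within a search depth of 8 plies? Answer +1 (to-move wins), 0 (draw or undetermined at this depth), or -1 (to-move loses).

ply 1, H at ..#/..# | H00=+1→###/..#*; H10=+1→..#/###
ply 2: ###/..# is terminal -1 (V); from ..#/..# depth 8

value(..#/..#, H) = +1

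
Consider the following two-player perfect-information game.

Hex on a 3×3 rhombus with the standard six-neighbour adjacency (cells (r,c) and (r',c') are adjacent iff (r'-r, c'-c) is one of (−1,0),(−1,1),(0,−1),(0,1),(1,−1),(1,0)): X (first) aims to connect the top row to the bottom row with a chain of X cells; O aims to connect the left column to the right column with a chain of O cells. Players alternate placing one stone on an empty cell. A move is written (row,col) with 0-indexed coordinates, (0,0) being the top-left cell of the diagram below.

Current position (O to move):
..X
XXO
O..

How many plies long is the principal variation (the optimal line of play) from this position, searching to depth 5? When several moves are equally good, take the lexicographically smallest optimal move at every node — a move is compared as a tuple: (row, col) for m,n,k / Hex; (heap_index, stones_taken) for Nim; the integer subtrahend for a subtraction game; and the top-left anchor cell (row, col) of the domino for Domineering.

PV length from [..X/XXO/O..]: 1 ply

ply 1, O at ..X/XXO/O.. | (0,0)=-1→O.X/XXO/O..; (0,1)=-1→.OX/XXO/O..; (2,1)=+1→..X/XXO/OO.*; (2,2)=-1→..X/XXO/O.O
ply 2: ..X/XXO/OO. is terminal -1 (X); from ..X/XXO/O.. depth 5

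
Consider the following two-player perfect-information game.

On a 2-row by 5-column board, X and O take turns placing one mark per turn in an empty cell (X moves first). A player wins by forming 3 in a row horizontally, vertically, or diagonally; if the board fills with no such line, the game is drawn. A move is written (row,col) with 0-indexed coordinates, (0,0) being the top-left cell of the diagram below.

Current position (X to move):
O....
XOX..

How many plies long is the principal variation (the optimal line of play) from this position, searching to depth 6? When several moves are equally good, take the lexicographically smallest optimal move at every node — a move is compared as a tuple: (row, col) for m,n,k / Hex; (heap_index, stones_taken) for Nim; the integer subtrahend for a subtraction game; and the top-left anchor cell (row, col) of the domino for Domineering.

[O..../XOX..] X move#1: (0,1):+0/OX.../XOX..*, (0,2):+0/O.X../XOX.., (0,3):+0/O..X./XOX.., (0,4):+0/O...X/XOX.., (1,3):+0/O..../XOXX., (1,4):+0/O..../XOX.X
[OX.../XOX..] O move#2: (0,2):+0/OXO../XOX..*, (0,3):+0/OX.O./XOX.., (0,4):+0/OX..O/XOX.., (1,3):+0/OX.../XOXO., (1,4):+0/OX.../XOX.O
[OXO../XOX..] X move#3: (0,3):+0/OXOX./XOX..*, (0,4):+0/OXO.X/XOX.., (1,3):+0/OXO../XOXX., (1,4):+0/OXO../XOX.X
[OXOX./XOX..] O move#4: (0,4):+0/OXOXO/XOX..*, (1,3):+0/OXOX./XOXO., (1,4):+0/OXOX./XOX.O
[OXOXO/XOX..] X move#5: (1,3):+0/OXOXO/XOXX.*, (1,4):+0/OXOXO/XOX.X
[OXOXO/XOXX.] O move#6: (1,4):+0/OXOXO/XOXXO*
[OXOXO/XOXXO] end (terminal +0, X#7); searched O..../XOX.. to 6

PV length from [O..../XOX..]: 6 plies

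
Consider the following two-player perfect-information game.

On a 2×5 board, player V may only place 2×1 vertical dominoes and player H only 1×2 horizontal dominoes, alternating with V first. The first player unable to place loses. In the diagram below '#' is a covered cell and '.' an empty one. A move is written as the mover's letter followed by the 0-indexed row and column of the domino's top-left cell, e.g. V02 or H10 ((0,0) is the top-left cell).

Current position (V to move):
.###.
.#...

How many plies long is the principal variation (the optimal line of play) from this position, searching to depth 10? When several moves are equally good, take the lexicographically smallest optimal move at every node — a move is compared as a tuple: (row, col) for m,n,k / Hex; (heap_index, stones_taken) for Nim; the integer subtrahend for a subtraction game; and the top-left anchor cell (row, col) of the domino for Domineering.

PV length from [.###./.#...]: 3 plies

[.###./.#...] V move#1: V00:-1/####./##..., V04:+1/.####/.#..#*
[.####/.#..#] H move#2: H12:-1/.####/.####*
[.####/.####] V move#3: V00:+1/#####/#####*
[#####/#####] end (terminal -1, H#4); searched .###./.#... to 10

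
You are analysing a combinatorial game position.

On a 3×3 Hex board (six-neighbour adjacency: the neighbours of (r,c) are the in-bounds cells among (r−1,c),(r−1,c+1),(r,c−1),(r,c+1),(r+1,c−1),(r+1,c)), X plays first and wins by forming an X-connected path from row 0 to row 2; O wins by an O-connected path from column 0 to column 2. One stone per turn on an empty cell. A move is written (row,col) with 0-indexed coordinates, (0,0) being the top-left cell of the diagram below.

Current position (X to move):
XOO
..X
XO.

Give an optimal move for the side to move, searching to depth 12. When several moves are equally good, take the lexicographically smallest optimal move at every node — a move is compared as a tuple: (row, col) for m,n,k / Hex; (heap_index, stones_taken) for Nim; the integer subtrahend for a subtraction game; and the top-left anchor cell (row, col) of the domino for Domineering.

X's best at [XOO/..X/XO.]: (1,0)

[XOO/..X/XO.] X move#1: (1,0):+1/XOO/X.X/XO.*, (1,1):-1/XOO/.XX/XO., (2,2):-1/XOO/..X/XOX
[XOO/X.X/XO.] end (terminal -1, O#2); searched XOO/..X/XO. to 12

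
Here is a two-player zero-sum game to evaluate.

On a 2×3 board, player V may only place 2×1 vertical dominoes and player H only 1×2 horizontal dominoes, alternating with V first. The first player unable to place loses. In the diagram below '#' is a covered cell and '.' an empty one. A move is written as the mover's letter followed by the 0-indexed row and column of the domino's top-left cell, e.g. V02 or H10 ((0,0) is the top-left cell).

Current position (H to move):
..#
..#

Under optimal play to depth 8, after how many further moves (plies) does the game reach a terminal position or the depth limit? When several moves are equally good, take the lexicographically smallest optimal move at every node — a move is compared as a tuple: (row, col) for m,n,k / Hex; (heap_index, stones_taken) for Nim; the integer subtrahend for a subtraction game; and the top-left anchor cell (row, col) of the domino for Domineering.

PV length from [..#/..#]: 1 ply

ply 1, H at ..#/..# | H00=+1→###/..#*; H10=+1→..#/###
ply 2: ###/..# is terminal -1 (V); from ..#/..# depth 8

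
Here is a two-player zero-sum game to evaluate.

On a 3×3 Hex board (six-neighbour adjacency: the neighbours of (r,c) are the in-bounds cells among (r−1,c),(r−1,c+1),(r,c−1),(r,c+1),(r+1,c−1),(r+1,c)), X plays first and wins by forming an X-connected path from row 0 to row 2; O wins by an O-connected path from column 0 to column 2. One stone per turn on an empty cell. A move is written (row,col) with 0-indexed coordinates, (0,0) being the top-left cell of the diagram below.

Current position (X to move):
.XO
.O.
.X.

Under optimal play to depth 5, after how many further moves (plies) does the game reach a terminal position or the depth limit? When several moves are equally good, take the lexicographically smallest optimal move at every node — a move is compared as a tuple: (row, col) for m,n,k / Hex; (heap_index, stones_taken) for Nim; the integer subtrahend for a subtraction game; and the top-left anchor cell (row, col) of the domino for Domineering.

PV length from [.XO/.O./.X.]: 2 plies

ply 1, X at .XO/.O./.X. | (0,0)=-1→XXO/.O./.X.*; (1,0)=-1→.XO/XO./.X.; (1,2)=-1→.XO/.OX/.X.; (2,0)=-1→.XO/.O./XX.; (2,2)=-1→.XO/.O./.XX
ply 2, O at XXO/.O./.X. | (1,0)=+1→XXO/OO./.X.*; (1,2)=+1→XXO/.OO/.X.; (2,0)=+1→XXO/.O./OX.; (2,2)=+1→XXO/.O./.XO
ply 3: XXO/OO./.X. is terminal -1 (X); from .XO/.O./.X. depth 5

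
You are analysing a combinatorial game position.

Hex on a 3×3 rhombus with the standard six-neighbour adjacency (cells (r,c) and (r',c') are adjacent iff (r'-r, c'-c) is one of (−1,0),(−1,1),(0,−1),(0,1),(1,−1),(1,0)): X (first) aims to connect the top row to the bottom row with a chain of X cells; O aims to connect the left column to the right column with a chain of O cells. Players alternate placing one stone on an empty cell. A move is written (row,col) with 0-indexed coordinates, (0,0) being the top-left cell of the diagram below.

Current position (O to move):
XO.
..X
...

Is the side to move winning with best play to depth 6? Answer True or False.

[XO./..X/...] O move#1: (0,2):-1/XOO/..X/...*, (1,0):-1/XO./O.X/..., (1,1):-1/XO./.OX/..., (2,0):-1/XO./..X/O.., (2,1):-1/XO./..X/.O., (2,2):-1/XO./..X/..O
[XOO/..X/...] X move#2: (1,0):+1/XOO/X.X/...*, (1,1):-1/XOO/.XX/..., (2,0):-1/XOO/..X/X.., (2,1):-1/XOO/..X/.X., (2,2):-1/XOO/..X/..X
[XOO/X.X/...] O move#3: (1,1):-1/XOO/XOX/...*, (2,0):-1/XOO/X.X/O.., (2,1):-1/XOO/X.X/.O., (2,2):-1/XOO/X.X/..O
[XOO/XOX/...] X move#4: (2,0):+1/XOO/XOX/X..*, (2,1):-1/XOO/XOX/.X., (2,2):-1/XOO/XOX/..X
[XOO/XOX/X..] end (terminal -1, O#5); searched XO./..X/... to 6

O winning at [XO./..X/...]: False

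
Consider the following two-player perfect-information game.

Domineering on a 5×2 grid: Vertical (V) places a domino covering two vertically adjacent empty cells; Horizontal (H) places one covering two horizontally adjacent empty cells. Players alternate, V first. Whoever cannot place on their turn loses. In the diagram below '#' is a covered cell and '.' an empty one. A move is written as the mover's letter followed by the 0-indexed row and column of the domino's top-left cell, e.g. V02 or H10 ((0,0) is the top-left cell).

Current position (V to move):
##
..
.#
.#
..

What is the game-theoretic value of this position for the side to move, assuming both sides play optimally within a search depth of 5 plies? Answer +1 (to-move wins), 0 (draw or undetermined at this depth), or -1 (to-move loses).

ply 1, V at ##/../.#/.#/.. | V10=-1→##/#./##/.#/..*; V20=-1→##/../##/##/..; V30=-1→##/../.#/##/#.
ply 2, H at ##/#./##/.#/.. | H40=+1→##/#./##/.#/##*
ply 3: ##/#./##/.#/## is terminal -1 (V); from ##/../.#/.#/.. depth 5

value(##/../.#/.#/.., V) = -1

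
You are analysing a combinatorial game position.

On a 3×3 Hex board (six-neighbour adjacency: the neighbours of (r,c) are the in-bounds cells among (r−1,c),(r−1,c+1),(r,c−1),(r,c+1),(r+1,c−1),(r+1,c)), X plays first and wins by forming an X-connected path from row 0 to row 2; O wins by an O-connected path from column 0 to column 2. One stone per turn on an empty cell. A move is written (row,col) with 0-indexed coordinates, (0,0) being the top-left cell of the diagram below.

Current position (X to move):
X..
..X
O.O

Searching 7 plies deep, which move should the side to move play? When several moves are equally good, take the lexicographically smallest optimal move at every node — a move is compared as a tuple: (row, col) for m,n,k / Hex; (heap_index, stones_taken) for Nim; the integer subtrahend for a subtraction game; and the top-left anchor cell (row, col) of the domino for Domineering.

X's best at [X../..X/O.O]: (2,1)

ply 1, X at X../..X/O.O | (0,1)=-1→XX./..X/O.O; (0,2)=-1→X.X/..X/O.O; (1,0)=-1→X../X.X/O.O; (1,1)=-1→X../.XX/O.O; (2,1)=+1→X../..X/OXO*
ply 2, O at X../..X/OXO | (0,1)=-1→XO./..X/OXO*; (0,2)=-1→X.O/..X/OXO; (1,0)=-1→X../O.X/OXO; (1,1)=-1→X../.OX/OXO
ply 3, X at XO./..X/OXO | (0,2)=+1→XOX/..X/OXO*; (1,0)=+1→XO./X.X/OXO; (1,1)=+1→XO./.XX/OXO
ply 4: XOX/..X/OXO is terminal -1 (O); from X../..X/O.O depth 7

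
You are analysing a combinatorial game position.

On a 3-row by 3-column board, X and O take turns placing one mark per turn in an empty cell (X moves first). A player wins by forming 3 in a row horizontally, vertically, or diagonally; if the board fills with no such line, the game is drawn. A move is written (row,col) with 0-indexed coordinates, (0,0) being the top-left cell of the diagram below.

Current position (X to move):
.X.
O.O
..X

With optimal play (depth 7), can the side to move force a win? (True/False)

[.X./O.O/..X] X move#1: (0,0):-1/XX./O.O/..X, (0,2):-1/.XX/O.O/..X, (1,1):+1/.X./OXO/..X*, (2,0):-1/.X./O.O/X.X, (2,1):-1/.X./O.O/.XX
[.X./OXO/..X] O move#2: (0,0):-1/OX./OXO/..X*, (0,2):-1/.XO/OXO/..X, (2,0):-1/.X./OXO/O.X, (2,1):-1/.X./OXO/.OX
[OX./OXO/..X] X move#3: (0,2):-1/OXX/OXO/..X, (2,0):+1/OX./OXO/X.X*, (2,1):+1/OX./OXO/.XX
[OX./OXO/X.X] O move#4: (0,2):-1/OXO/OXO/X.X*, (2,1):-1/OX./OXO/XOX
[OXO/OXO/X.X] X move#5: (2,1):+1/OXO/OXO/XXX*
[OXO/OXO/XXX] end (terminal -1, O#6); searched .X./O.O/..X to 7

X winning at [.X./O.O/..X]: True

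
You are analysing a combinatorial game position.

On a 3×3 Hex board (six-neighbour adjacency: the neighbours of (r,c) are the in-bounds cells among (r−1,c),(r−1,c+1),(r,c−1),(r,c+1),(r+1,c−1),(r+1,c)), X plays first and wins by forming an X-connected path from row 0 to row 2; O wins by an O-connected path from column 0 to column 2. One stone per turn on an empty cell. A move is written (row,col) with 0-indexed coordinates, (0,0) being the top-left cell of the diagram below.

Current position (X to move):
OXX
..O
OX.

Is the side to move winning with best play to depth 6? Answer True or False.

X winning at [OXX/..O/OX.]: True

[OXX/..O/OX.] X move#1: (1,0):-1/OXX/X.O/OX., (1,1):+1/OXX/.XO/OX.*, (2,2):-1/OXX/..O/OXX
[OXX/.XO/OX.] end (terminal -1, O#2); searched OXX/..O/OX. to 6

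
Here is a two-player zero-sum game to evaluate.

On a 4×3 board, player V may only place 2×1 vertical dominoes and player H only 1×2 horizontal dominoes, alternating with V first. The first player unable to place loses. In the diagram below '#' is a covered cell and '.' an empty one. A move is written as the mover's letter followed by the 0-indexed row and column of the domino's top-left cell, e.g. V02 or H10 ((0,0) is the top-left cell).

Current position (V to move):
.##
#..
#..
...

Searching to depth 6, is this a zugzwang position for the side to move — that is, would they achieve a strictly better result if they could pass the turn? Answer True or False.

[.##/#../#../...] V move#1: V11:+1/.##/##./##./...*, V12:+1/.##/#.#/#.#/..., V21:+1/.##/#../##./.#., V22:+1/.##/#../#.#/..#
[.##/##./##./...] H move#2: H30:-1/.##/##./##./##.*, H31:-1/.##/##./##./.##
[.##/##./##./##.] V move#3: V12:+1/.##/###/###/##.*, V22:+1/.##/##./###/###
[.##/###/###/##.] end (terminal -1, H#4); searched .##/#../#../... to 6
if V skipped the turn, H would face:
~ [.##/#../#../...] H move#1: H11:-1/.##/###/#../..., H21:+1/.##/#../###/...*, H30:-1/.##/#../#../##., H31:-1/.##/#../#../.##
~ [.##/#../###/...] end (terminal -1, V#2); searched .##/#../#../... to 6
compare (V): move=+1 vs pass=-1

zugzwang(.##/#../#../..., V) = False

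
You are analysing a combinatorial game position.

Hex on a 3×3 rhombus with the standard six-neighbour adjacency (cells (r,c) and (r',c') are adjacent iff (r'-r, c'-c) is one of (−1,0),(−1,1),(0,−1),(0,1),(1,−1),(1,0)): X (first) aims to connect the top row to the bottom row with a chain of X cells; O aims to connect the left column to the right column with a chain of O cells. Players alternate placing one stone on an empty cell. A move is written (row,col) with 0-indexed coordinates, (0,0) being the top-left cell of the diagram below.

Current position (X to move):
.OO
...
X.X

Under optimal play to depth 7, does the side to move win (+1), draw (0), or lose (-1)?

value(.OO/.../X.X, X) = -1

p1 X@[.OO/.../X.X]: (0,0)[XOO/.../X.X]-1* (1,0)[.OO/X../X.X]-1 (1,1)[.OO/.X./X.X]-1 (1,2)[.OO/..X/X.X]-1 (2,1)[.OO/.../XXX]-1
p2 O@[XOO/.../X.X]: (1,0)[XOO/O../X.X]+1* (1,1)[XOO/.O./X.X]-1 (1,2)[XOO/..O/X.X]-1 (2,1)[XOO/.../XOX]-1
p3 X@[XOO/O../X.X] terminal -1; root [.OO/.../X.X] d7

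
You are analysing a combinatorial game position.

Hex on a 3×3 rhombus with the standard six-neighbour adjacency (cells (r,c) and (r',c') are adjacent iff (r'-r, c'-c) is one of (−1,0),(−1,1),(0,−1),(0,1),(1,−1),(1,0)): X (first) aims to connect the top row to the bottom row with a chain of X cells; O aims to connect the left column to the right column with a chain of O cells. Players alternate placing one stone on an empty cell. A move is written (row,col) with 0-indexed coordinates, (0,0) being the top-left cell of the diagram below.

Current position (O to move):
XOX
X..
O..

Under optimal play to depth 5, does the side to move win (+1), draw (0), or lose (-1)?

ply 1, O at XOX/X../O.. | (1,1)=-1→XOX/XO./O..; (1,2)=+1→XOX/X.O/O..*; (2,1)=+1→XOX/X../OO.; (2,2)=-1→XOX/X../O.O
ply 2, X at XOX/X.O/O.. | (1,1)=-1→XOX/XXO/O..*; (2,1)=-1→XOX/X.O/OX.; (2,2)=-1→XOX/X.O/O.X
ply 3, O at XOX/XXO/O.. | (2,1)=+1→XOX/XXO/OO.*; (2,2)=-1→XOX/XXO/O.O
ply 4: XOX/XXO/OO. is terminal -1 (X); from XOX/X../O.. depth 5

value(XOX/X../O.., O) = +1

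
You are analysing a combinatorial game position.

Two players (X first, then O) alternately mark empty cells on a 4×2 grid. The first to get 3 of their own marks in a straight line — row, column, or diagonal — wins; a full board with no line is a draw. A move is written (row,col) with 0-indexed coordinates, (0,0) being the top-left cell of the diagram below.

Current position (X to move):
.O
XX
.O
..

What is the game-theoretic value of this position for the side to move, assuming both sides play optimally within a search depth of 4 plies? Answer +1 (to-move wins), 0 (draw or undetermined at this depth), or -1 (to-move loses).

[.O/XX/.O/..] X move#1: (0,0):+0/XO/XX/.O/.., (2,0):+1/.O/XX/XO/..*, (3,0):+0/.O/XX/.O/X., (3,1):+0/.O/XX/.O/.X
[.O/XX/XO/..] O move#2: (0,0):-1/OO/XX/XO/..*, (3,0):-1/.O/XX/XO/O., (3,1):-1/.O/XX/XO/.O
[OO/XX/XO/..] X move#3: (3,0):+1/OO/XX/XO/X.*, (3,1):+0/OO/XX/XO/.X
[OO/XX/XO/X.] end (terminal -1, O#4); searched .O/XX/.O/.. to 4

value(.O/XX/.O/.., X) = +1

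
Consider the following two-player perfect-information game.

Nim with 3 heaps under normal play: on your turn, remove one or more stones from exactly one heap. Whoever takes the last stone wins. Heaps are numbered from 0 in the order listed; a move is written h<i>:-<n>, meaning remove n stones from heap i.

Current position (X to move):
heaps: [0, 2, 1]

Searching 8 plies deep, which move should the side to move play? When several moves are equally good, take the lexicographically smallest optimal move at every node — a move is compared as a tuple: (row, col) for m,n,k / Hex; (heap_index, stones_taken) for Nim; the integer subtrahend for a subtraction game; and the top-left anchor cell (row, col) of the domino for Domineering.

p1 X@[(0,2,1)]: h1:-1[(0,1,1)]+1* h1:-2[(0,0,1)]-1 h2:-1[(0,2,0)]-1
p2 O@[(0,1,1)]: h1:-1[(0,0,1)]-1* h2:-1[(0,1,0)]-1
p3 X@[(0,0,1)]: h2:-1[(0,0,0)]+1*
p4 O@[(0,0,0)] terminal -1; root [(0,2,1)] d8

X's best at [(0,2,1)]: h1:-1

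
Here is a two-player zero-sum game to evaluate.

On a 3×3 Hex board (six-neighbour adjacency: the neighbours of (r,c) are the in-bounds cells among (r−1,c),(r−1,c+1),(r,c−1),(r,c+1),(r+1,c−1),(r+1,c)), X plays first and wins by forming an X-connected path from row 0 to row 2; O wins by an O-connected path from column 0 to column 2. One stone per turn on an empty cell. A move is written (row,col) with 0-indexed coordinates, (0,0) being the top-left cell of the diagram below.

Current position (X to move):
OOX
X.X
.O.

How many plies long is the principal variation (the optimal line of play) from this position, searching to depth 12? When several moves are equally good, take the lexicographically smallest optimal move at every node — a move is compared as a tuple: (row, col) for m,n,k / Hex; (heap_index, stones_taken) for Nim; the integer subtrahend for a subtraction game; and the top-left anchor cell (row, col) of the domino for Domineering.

PV length from [OOX/X.X/.O.]: 3 plies

p1 X@[OOX/X.X/.O.]: (1,1)[OOX/XXX/.O.]+1* (2,0)[OOX/X.X/XO.]+1 (2,2)[OOX/X.X/.OX]+1
p2 O@[OOX/XXX/.O.]: (2,0)[OOX/XXX/OO.]-1* (2,2)[OOX/XXX/.OO]-1
p3 X@[OOX/XXX/OO.]: (2,2)[OOX/XXX/OOX]+1*
p4 O@[OOX/XXX/OOX] terminal -1; root [OOX/X.X/.O.] d12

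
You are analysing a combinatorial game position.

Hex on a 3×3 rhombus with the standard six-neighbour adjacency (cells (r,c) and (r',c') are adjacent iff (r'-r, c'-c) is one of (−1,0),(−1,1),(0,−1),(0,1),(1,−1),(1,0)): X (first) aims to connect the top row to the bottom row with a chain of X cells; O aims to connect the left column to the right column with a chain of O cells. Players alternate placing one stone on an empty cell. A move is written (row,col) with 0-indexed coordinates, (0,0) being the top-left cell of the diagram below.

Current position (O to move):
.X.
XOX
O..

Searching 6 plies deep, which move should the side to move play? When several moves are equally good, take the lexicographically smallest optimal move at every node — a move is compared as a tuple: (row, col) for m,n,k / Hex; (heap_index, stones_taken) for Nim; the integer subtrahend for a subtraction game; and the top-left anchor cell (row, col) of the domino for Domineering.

O's best at [.X./XOX/O..]: (0,2)

[.X./XOX/O..] O move#1: (0,0):-1/OX./XOX/O.., (0,2):+1/.XO/XOX/O..*, (2,1):+1/.X./XOX/OO., (2,2):+1/.X./XOX/O.O
[.XO/XOX/O..] end (terminal -1, X#2); searched .X./XOX/O.. to 6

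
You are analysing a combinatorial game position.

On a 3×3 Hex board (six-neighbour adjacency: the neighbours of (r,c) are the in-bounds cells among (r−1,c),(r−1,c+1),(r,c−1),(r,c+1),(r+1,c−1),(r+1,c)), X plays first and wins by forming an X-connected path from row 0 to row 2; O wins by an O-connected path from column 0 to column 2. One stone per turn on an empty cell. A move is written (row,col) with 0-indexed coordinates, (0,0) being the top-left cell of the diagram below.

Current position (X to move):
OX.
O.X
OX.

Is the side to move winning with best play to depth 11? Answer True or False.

X winning at [OX./O.X/OX.]: True

ply 1, X at OX./O.X/OX. | (0,2)=+1→OXX/O.X/OX.*; (1,1)=+1→OX./OXX/OX.; (2,2)=+1→OX./O.X/OXX
ply 2: OXX/O.X/OX. is terminal -1 (O); from OX./O.X/OX. depth 11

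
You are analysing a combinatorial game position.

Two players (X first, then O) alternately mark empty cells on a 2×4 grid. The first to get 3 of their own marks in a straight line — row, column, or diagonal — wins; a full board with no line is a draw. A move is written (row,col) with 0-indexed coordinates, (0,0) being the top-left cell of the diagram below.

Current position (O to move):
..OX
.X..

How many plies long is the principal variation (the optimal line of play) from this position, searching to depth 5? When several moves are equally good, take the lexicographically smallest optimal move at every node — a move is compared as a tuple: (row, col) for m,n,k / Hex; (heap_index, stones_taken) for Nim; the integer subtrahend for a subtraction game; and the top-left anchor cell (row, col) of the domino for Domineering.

[..OX/.X..] O move#1: (0,0):+0/O.OX/.X..*, (0,1):+0/.OOX/.X.., (1,0):+0/..OX/OX.., (1,2):+0/..OX/.XO., (1,3):+0/..OX/.X.O
[O.OX/.X..] X move#2: (0,1):+0/OXOX/.X..*, (1,0):-1/O.OX/XX.., (1,2):-1/O.OX/.XX., (1,3):-1/O.OX/.X.X
[OXOX/.X..] O move#3: (1,0):+0/OXOX/OX..*, (1,2):+0/OXOX/.XO., (1,3):+0/OXOX/.X.O
[OXOX/OX..] X move#4: (1,2):+0/OXOX/OXX.*, (1,3):+0/OXOX/OX.X
[OXOX/OXX.] O move#5: (1,3):+0/OXOX/OXXO*
[OXOX/OXXO] end (terminal +0, X#6); searched ..OX/.X.. to 5

PV length from [..OX/.X..]: 5 plies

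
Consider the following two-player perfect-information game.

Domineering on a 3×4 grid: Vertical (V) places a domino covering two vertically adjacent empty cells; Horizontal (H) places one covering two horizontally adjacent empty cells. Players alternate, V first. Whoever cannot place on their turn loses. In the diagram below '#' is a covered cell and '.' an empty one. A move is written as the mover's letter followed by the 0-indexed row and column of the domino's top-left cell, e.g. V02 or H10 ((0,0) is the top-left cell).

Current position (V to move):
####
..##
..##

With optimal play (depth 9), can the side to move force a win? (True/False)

[####/..##/..##] V move#1: V10:+1/####/#.##/#.##*, V11:+1/####/.###/.###
[####/#.##/#.##] end (terminal -1, H#2); searched ####/..##/..## to 9

V winning at [####/..##/..##]: True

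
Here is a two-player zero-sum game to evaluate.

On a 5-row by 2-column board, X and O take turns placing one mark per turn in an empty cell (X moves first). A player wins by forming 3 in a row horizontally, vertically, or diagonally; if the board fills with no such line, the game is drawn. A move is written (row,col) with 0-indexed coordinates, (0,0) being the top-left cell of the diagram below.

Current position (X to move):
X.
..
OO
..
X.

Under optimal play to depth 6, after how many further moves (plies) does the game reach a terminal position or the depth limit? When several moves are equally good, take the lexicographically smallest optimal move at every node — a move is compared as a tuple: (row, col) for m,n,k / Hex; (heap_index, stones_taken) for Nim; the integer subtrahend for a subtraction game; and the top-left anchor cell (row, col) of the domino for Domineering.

PV length from [X./../OO/../X.]: 6 plies

p1 X@[X./../OO/../X.]: (0,1)[XX/../OO/../X.]-1 (1,0)[X./X./OO/../X.]-1 (1,1)[X./.X/OO/../X.]+0* (3,0)[X./../OO/X./X.]-1 (3,1)[X./../OO/.X/X.]+0 (4,1)[X./../OO/../XX]-1
p2 O@[X./.X/OO/../X.]: (0,1)[XO/.X/OO/../X.]+0* (1,0)[X./OX/OO/../X.]+0 (3,0)[X./.X/OO/O./X.]+0 (3,1)[X./.X/OO/.O/X.]+0 (4,1)[X./.X/OO/../XO]+0
p3 X@[XO/.X/OO/../X.]: (1,0)[XO/XX/OO/../X.]+0* (3,0)[XO/.X/OO/X./X.]+0 (3,1)[XO/.X/OO/.X/X.]+0 (4,1)[XO/.X/OO/../XX]+0
p4 O@[XO/XX/OO/../X.]: (3,0)[XO/XX/OO/O./X.]+0* (3,1)[XO/XX/OO/.O/X.]+0 (4,1)[XO/XX/OO/../XO]+0
p5 X@[XO/XX/OO/O./X.]: (3,1)[XO/XX/OO/OX/X.]+0* (4,1)[XO/XX/OO/O./XX]+0
p6 O@[XO/XX/OO/OX/X.]: (4,1)[XO/XX/OO/OX/XO]+0*
p7 X@[XO/XX/OO/OX/XO] terminal +0; root [X./../OO/../X.] d6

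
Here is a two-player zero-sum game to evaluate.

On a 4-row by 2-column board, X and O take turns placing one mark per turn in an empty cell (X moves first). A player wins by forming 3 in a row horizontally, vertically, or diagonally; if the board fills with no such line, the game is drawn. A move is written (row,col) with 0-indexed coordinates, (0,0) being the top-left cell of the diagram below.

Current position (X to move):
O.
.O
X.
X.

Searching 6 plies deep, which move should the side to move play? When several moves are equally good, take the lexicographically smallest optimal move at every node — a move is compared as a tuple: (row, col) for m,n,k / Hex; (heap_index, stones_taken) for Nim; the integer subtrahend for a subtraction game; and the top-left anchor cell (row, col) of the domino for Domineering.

X's best at [O./.O/X./X.]: (1,0)

p1 X@[O./.O/X./X.]: (0,1)[OX/.O/X./X.]+0 (1,0)[O./XO/X./X.]+1* (2,1)[O./.O/XX/X.]+0 (3,1)[O./.O/X./XX]+0
p2 O@[O./XO/X./X.] terminal -1; root [O./.O/X./X.] d6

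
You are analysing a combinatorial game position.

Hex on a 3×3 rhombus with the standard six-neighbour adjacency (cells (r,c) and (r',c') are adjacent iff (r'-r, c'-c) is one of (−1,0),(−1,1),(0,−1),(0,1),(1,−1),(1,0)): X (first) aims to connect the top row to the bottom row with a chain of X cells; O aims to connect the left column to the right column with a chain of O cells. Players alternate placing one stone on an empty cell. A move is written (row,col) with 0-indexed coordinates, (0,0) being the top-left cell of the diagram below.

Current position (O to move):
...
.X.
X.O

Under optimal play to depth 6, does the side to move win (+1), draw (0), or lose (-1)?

[.../.X./X.O] O move#1: (0,0):-1/O../.X./X.O*, (0,1):-1/.O./.X./X.O, (0,2):-1/..O/.X./X.O, (1,0):-1/.../OX./X.O, (1,2):-1/.../.XO/X.O, (2,1):-1/.../.X./XOO
[O../.X./X.O] X move#2: (0,1):+1/OX./.X./X.O*, (0,2):+1/O.X/.X./X.O, (1,0):+1/O../XX./X.O, (1,2):+1/O../.XX/X.O, (2,1):+1/O../.X./XXO
[OX./.X./X.O] end (terminal -1, O#3); searched .../.X./X.O to 6

value(.../.X./X.O, O) = -1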